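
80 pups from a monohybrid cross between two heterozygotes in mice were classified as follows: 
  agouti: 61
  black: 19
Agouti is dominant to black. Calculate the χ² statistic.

0.067

For a monohybrid cross between heterozygotes with complete dominance, the expected phenotypic ratio is 3:1.
The 3:1 ratio has 4 parts, so with N = 80 the expected counts are:
  agouti: 80 × 3/4 = 60
  black: 80 × 1/4 = 20
χ² = Σ (O − E)² / E
  agouti: (61 − 60)² / 60 = 0.0167
  black: (19 − 20)² / 20 = 0.0500
χ² = 0.0167 + 0.0500 = 0.0667 ≈ 0.067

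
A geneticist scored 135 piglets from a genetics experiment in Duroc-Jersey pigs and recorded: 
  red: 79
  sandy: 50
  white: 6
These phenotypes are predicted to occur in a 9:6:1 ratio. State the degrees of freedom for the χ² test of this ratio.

A goodness-of-fit test with 3 phenotype classes has df = 3 − 1 = 2.

2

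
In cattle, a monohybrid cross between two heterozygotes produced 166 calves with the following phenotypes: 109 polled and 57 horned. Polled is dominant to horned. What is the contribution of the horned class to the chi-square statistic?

For a monohybrid cross between heterozygotes with complete dominance, the expected phenotypic ratio is 3:1.
Under the 3:1 hypothesis (Σ ratio = 4, N = 166):
  polled: 166 × 3/4 = 124.5
  horned: 166 × 1/4 = 41.5
Contribution of horned: (57 − 41.5)² / 41.5 = 5.7892

5.789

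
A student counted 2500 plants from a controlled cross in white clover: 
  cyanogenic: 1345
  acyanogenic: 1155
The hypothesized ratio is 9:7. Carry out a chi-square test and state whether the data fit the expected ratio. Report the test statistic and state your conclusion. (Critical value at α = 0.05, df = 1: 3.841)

6.098; not consistent

Under the 9:7 hypothesis (Σ ratio = 16, N = 2500):
  cyanogenic: 2500 × 9/16 = 1406.25
  acyanogenic: 2500 × 7/16 = 1093.75
χ² = Σ (O − E)² / E
  cyanogenic: (1345 − 1406.25)² / 1406.25 = 2.6678
  acyanogenic: (1155 − 1093.75)² / 1093.75 = 3.4300
χ² = 2.6678 + 3.4300 = 6.0978 ≈ 6.098
Degrees of freedom = 2 − 1 = 1; critical value at α = 0.05 is 3.841.
Since 6.098 > 3.841, we reject the null hypothesis — the data do not fit the 9:7 ratio.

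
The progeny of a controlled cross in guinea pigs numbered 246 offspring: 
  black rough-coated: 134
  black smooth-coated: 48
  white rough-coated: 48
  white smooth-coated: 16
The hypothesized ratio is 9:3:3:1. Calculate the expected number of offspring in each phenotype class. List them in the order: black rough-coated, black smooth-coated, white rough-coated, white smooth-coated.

138.375, 46.125, 46.125, 15.375

Expected counts for N = 246 under a 9:3:3:1 ratio (total parts = 16):
  black rough-coated: 246 × 9/16 = 138.375
  black smooth-coated: 246 × 3/16 = 46.125
  white rough-coated: 246 × 3/16 = 46.125
  white smooth-coated: 246 × 1/16 = 15.375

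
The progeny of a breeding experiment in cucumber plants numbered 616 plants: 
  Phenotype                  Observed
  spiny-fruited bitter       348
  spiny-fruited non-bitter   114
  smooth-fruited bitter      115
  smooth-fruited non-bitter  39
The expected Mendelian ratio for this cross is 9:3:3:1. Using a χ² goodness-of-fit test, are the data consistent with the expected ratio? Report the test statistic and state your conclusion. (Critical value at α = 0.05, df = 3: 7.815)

0.035; consistent

Under the 9:3:3:1 hypothesis (Σ ratio = 16, N = 616):
  spiny-fruited bitter: 616 × 9/16 = 346.5
  spiny-fruited non-bitter: 616 × 3/16 = 115.5
  smooth-fruited bitter: 616 × 3/16 = 115.5
  smooth-fruited non-bitter: 616 × 1/16 = 38.5
χ² = Σ (O − E)² / E
  spiny-fruited bitter: (348 − 346.5)² / 346.5 = 0.0065
  spiny-fruited non-bitter: (114 − 115.5)² / 115.5 = 0.0195
  smooth-fruited bitter: (115 − 115.5)² / 115.5 = 0.0022
  smooth-fruited non-bitter: (39 − 38.5)² / 38.5 = 0.0065
χ² = 0.0065 + 0.0195 + 0.0022 + 0.0065 = 0.0347 ≈ 0.035
Degrees of freedom = 4 − 1 = 3; critical value at α = 0.05 is 7.815.
Since 0.035 < 7.815, we fail to reject the null hypothesis — the data are consistent with the 9:3:3:1 ratio.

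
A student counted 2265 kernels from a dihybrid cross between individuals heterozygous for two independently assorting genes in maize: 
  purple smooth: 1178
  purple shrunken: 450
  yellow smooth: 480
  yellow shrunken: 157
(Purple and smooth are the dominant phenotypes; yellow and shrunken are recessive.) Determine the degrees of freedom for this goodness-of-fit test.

A dihybrid F₂ with independent assortment and complete dominance at both loci gives a 9:3:3:1 phenotypic ratio.
A goodness-of-fit test with 4 phenotype classes has df = 4 − 1 = 3.

3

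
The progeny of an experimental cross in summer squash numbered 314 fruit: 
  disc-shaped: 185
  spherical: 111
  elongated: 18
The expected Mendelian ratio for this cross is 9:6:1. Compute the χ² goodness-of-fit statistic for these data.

Under the 9:6:1 hypothesis (Σ ratio = 16, N = 314):
  disc-shaped: 314 × 9/16 = 176.625
  spherical: 314 × 6/16 = 117.75
  elongated: 314 × 1/16 = 19.625
χ² = Σ (O − E)² / E
  disc-shaped: (185 − 176.625)² / 176.625 = 0.3971
  spherical: (111 − 117.75)² / 117.75 = 0.3869
  elongated: (18 − 19.625)² / 19.625 = 0.1346
χ² = 0.3971 + 0.3869 + 0.1346 = 0.9186 ≈ 0.919

0.919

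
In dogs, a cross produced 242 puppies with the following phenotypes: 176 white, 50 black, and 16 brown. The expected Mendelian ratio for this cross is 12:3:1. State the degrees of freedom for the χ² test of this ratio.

A goodness-of-fit test with 3 phenotype classes has df = 3 − 1 = 2.

2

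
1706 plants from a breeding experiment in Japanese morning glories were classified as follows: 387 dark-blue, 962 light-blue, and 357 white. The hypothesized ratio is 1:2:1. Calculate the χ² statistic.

Expected counts for N = 1706 under a 1:2:1 ratio (total parts = 4):
  dark-blue: 1706 × 1/4 = 426.5
  light-blue: 1706 × 2/4 = 853
  white: 1706 × 1/4 = 426.5
χ² = Σ (O − E)² / E
  dark-blue: (387 − 426.5)² / 426.5 = 3.6583
  light-blue: (962 − 853)² / 853 = 13.9285
  white: (357 − 426.5)² / 426.5 = 11.3253
χ² = 3.6583 + 13.9285 + 11.3253 = 28.9121 ≈ 28.912

28.912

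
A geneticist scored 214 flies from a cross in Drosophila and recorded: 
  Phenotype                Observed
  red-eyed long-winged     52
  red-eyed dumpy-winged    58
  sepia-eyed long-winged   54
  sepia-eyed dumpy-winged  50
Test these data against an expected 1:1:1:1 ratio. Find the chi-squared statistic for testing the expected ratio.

Total ratio parts = 4. Expected numbers out of 214:
  red-eyed long-winged: 214 × 1/4 = 53.5
  red-eyed dumpy-winged: 214 × 1/4 = 53.5
  sepia-eyed long-winged: 214 × 1/4 = 53.5
  sepia-eyed dumpy-winged: 214 × 1/4 = 53.5
χ² = Σ (O − E)² / E
  red-eyed long-winged: (52 − 53.5)² / 53.5 = 0.0421
  red-eyed dumpy-winged: (58 − 53.5)² / 53.5 = 0.3785
  sepia-eyed long-winged: (54 − 53.5)² / 53.5 = 0.0047
  sepia-eyed dumpy-winged: (50 − 53.5)² / 53.5 = 0.2290
χ² = 0.0421 + 0.3785 + 0.0047 + 0.2290 = 0.6543 ≈ 0.654

0.654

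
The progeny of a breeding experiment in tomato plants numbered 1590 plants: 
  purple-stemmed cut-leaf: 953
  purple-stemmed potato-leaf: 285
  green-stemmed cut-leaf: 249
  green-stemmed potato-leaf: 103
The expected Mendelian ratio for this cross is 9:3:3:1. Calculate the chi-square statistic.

Expected counts for N = 1590 under a 9:3:3:1 ratio (total parts = 16):
  purple-stemmed cut-leaf: 1590 × 9/16 = 894.375
  purple-stemmed potato-leaf: 1590 × 3/16 = 298.125
  green-stemmed cut-leaf: 1590 × 3/16 = 298.125
  green-stemmed potato-leaf: 1590 × 1/16 = 99.375
χ² = Σ (O − E)² / E
  purple-stemmed cut-leaf: (953 − 894.375)² / 894.375 = 3.8428
  purple-stemmed potato-leaf: (285 − 298.125)² / 298.125 = 0.5778
  green-stemmed cut-leaf: (249 − 298.125)² / 298.125 = 8.0948
  green-stemmed potato-leaf: (103 − 99.375)² / 99.375 = 0.1322
χ² = 3.8428 + 0.5778 + 8.0948 + 0.1322 = 12.6476 ≈ 12.648

12.648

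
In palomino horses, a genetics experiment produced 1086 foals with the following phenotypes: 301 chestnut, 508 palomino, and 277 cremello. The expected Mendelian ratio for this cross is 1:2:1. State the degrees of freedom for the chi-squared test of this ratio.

A goodness-of-fit test with 3 phenotype classes has df = 3 − 1 = 2.

2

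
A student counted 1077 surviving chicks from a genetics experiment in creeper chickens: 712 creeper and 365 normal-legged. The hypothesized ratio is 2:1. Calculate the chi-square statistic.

0.150

The 2:1 ratio has 3 parts, so with N = 1077 the expected counts are:
  creeper: 1077 × 2/3 = 718
  normal-legged: 1077 × 1/3 = 359
χ² = Σ (O − E)² / E
  creeper: (712 − 718)² / 718 = 0.0501
  normal-legged: (365 − 359)² / 359 = 0.1003
χ² = 0.0501 + 0.1003 = 0.1504 ≈ 0.150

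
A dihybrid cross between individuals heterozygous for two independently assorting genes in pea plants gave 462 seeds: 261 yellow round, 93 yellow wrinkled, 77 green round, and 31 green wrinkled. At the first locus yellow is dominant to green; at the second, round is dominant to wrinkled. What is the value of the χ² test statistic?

A dihybrid F₂ with independent assortment and complete dominance at both loci gives a 9:3:3:1 phenotypic ratio.
Total ratio parts = 16. Expected numbers out of 462:
  yellow round: 462 × 9/16 = 259.875
  yellow wrinkled: 462 × 3/16 = 86.625
  green round: 462 × 3/16 = 86.625
  green wrinkled: 462 × 1/16 = 28.875
χ² = Σ (O − E)² / E
  yellow round: (261 − 259.875)² / 259.875 = 0.0049
  yellow wrinkled: (93 − 86.625)² / 86.625 = 0.4692
  green round: (77 − 86.625)² / 86.625 = 1.0694
  green wrinkled: (31 − 28.875)² / 28.875 = 0.1564
χ² = 0.0049 + 0.4692 + 1.0694 + 0.1564 = 1.6999 ≈ 1.700

1.700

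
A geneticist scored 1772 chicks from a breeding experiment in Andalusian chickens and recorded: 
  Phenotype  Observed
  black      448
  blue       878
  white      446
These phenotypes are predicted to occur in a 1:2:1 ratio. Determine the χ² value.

Total ratio parts = 4. Expected numbers out of 1772:
  black: 1772 × 1/4 = 443
  blue: 1772 × 2/4 = 886
  white: 1772 × 1/4 = 443
χ² = Σ (O − E)² / E
  black: (448 − 443)² / 443 = 0.0564
  blue: (878 − 886)² / 886 = 0.0722
  white: (446 − 443)² / 443 = 0.0203
χ² = 0.0564 + 0.0722 + 0.0203 = 0.1489 ≈ 0.149

0.149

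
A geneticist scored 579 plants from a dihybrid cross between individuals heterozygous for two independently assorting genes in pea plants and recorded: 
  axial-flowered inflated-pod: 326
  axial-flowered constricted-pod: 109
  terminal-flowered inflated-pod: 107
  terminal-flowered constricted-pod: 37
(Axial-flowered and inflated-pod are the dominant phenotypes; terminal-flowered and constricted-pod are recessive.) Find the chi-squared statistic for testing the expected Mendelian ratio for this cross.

0.043

A dihybrid F₂ with independent assortment and complete dominance at both loci gives a 9:3:3:1 phenotypic ratio.
Total ratio parts = 16. Expected numbers out of 579:
  axial-flowered inflated-pod: 579 × 9/16 = 325.6875
  axial-flowered constricted-pod: 579 × 3/16 = 108.5625
  terminal-flowered inflated-pod: 579 × 3/16 = 108.5625
  terminal-flowered constricted-pod: 579 × 1/16 = 36.1875
χ² = Σ (O − E)² / E
  axial-flowered inflated-pod: (326 − 325.6875)² / 325.6875 = 0.0003
  axial-flowered constricted-pod: (109 − 108.5625)² / 108.5625 = 0.0018
  terminal-flowered inflated-pod: (107 − 108.5625)² / 108.5625 = 0.0225
  terminal-flowered constricted-pod: (37 − 36.1875)² / 36.1875 = 0.0182
χ² = 0.0003 + 0.0018 + 0.0225 + 0.0182 = 0.0428 ≈ 0.043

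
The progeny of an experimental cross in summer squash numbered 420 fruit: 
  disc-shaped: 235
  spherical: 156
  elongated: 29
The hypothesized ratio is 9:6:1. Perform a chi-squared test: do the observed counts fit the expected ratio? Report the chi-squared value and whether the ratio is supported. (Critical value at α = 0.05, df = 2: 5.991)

The 9:6:1 ratio has 16 parts, so with N = 420 the expected counts are:
  disc-shaped: 420 × 9/16 = 236.25
  spherical: 420 × 6/16 = 157.5
  elongated: 420 × 1/16 = 26.25
χ² = Σ (O − E)² / E
  disc-shaped: (235 − 236.25)² / 236.25 = 0.0066
  spherical: (156 − 157.5)² / 157.5 = 0.0143
  elongated: (29 − 26.25)² / 26.25 = 0.2881
χ² = 0.0066 + 0.0143 + 0.2881 = 0.309
Degrees of freedom = 3 − 1 = 2; critical value at α = 0.05 is 5.991.
Since 0.309 < 5.991, we fail to reject the null hypothesis — the data are consistent with the 9:6:1 ratio.

0.309; consistent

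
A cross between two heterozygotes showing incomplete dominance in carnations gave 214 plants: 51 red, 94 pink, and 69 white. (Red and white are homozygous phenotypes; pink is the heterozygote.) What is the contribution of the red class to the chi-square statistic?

With incomplete dominance, a heterozygote × heterozygote cross gives a 1:2:1 phenotypic ratio.
The 1:2:1 ratio has 4 parts, so with N = 214 the expected counts are:
  red: 214 × 1/4 = 53.5
  pink: 214 × 2/4 = 107
  white: 214 × 1/4 = 53.5
Contribution of red: (51 − 53.5)² / 53.5 = 0.1168

0.117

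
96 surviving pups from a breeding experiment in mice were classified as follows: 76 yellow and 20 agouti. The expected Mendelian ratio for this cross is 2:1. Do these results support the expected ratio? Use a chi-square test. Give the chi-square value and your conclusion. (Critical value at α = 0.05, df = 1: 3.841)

Under the 2:1 hypothesis (Σ ratio = 3, N = 96):
  yellow: 96 × 2/3 = 64
  agouti: 96 × 1/3 = 32
χ² = Σ (O − E)² / E
  yellow: (76 − 64)² / 64 = 2.2500
  agouti: (20 − 32)² / 32 = 4.5000
χ² = 2.2500 + 4.5000 = 6.750
Degrees of freedom = 2 − 1 = 1; critical value at α = 0.05 is 3.841.
Since 6.750 > 3.841, we reject the null hypothesis — the data do not fit the 2:1 ratio.

6.750; not consistent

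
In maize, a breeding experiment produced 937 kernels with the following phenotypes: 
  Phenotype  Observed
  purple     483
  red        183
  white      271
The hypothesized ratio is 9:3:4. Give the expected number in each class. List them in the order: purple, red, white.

527.0625, 175.6875, 234.25

Under the 9:3:4 hypothesis (Σ ratio = 16, N = 937):
  purple: 937 × 9/16 = 527.0625
  red: 937 × 3/16 = 175.6875
  white: 937 × 4/16 = 234.25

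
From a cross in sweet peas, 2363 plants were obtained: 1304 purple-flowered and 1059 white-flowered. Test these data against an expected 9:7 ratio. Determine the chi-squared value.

Total ratio parts = 16. Expected numbers out of 2363:
  purple-flowered: 2363 × 9/16 = 1329.1875
  white-flowered: 2363 × 7/16 = 1033.8125
χ² = Σ (O − E)² / E
  purple-flowered: (1304 − 1329.1875)² / 1329.1875 = 0.4773
  white-flowered: (1059 − 1033.8125)² / 1033.8125 = 0.6137
χ² = 0.4773 + 0.6137 = 1.091

1.091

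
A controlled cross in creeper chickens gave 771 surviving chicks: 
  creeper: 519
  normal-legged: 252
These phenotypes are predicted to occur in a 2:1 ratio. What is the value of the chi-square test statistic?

Expected counts for N = 771 under a 2:1 ratio (total parts = 3):
  creeper: 771 × 2/3 = 514
  normal-legged: 771 × 1/3 = 257
χ² = Σ (O − E)² / E
  creeper: (519 − 514)² / 514 = 0.0486
  normal-legged: (252 − 257)² / 257 = 0.0973
χ² = 0.0486 + 0.0973 = 0.1459 ≈ 0.146

0.146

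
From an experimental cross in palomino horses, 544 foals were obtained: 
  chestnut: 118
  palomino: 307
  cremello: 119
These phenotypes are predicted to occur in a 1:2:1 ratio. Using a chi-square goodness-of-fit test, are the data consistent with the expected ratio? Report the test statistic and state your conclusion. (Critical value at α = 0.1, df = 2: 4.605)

Expected counts for N = 544 under a 1:2:1 ratio (total parts = 4):
  chestnut: 544 × 1/4 = 136
  palomino: 544 × 2/4 = 272
  cremello: 544 × 1/4 = 136
χ² = Σ (O − E)² / E
  chestnut: (118 − 136)² / 136 = 2.3824
  palomino: (307 − 272)² / 272 = 4.5037
  cremello: (119 − 136)² / 136 = 2.1250
χ² = 2.3824 + 4.5037 + 2.1250 = 9.0111 ≈ 9.011
Degrees of freedom = 3 − 1 = 2; critical value at α = 0.1 is 4.605.
Since 9.011 > 4.605, we reject the null hypothesis — the data do not fit the 1:2:1 ratio.

9.011; not consistent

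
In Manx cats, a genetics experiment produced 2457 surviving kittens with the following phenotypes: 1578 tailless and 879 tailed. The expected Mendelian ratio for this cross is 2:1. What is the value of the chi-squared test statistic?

6.593

Under the 2:1 hypothesis (Σ ratio = 3, N = 2457):
  tailless: 2457 × 2/3 = 1638
  tailed: 2457 × 1/3 = 819
χ² = Σ (O − E)² / E
  tailless: (1578 − 1638)² / 1638 = 2.1978
  tailed: (879 − 819)² / 819 = 4.3956
χ² = 2.1978 + 4.3956 = 6.5934 ≈ 6.593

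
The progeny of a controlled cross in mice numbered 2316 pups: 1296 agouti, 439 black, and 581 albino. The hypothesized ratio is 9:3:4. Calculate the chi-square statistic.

0.094

Total ratio parts = 16. Expected numbers out of 2316:
  agouti: 2316 × 9/16 = 1302.75
  black: 2316 × 3/16 = 434.25
  albino: 2316 × 4/16 = 579
χ² = Σ (O − E)² / E
  agouti: (1296 − 1302.75)² / 1302.75 = 0.0350
  black: (439 − 434.25)² / 434.25 = 0.0520
  albino: (581 − 579)² / 579 = 0.0069
χ² = 0.0350 + 0.0520 + 0.0069 = 0.0939 ≈ 0.094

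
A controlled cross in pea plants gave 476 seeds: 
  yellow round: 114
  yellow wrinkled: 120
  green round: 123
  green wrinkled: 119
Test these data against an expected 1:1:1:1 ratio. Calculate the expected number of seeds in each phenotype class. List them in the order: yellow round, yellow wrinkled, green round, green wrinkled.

119, 119, 119, 119

Total ratio parts = 4. Expected numbers out of 476:
  yellow round: 476 × 1/4 = 119
  yellow wrinkled: 476 × 1/4 = 119
  green round: 476 × 1/4 = 119
  green wrinkled: 476 × 1/4 = 119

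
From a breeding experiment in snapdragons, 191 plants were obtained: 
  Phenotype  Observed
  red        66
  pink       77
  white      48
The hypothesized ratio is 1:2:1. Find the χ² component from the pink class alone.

3.584

The 1:2:1 ratio has 4 parts, so with N = 191 the expected counts are:
  red: 191 × 1/4 = 47.75
  pink: 191 × 2/4 = 95.5
  white: 191 × 1/4 = 47.75
Contribution of pink: (77 − 95.5)² / 95.5 = 3.5838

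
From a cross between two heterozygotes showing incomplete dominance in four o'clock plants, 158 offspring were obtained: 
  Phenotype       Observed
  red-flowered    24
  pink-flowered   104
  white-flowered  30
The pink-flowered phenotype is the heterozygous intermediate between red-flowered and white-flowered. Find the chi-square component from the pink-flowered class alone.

7.911

With incomplete dominance, a heterozygote × heterozygote cross gives a 1:2:1 phenotypic ratio.
Under the 1:2:1 hypothesis (Σ ratio = 4, N = 158):
  red-flowered: 158 × 1/4 = 39.5
  pink-flowered: 158 × 2/4 = 79
  white-flowered: 158 × 1/4 = 39.5
Contribution of pink-flowered: (104 − 79)² / 79 = 7.9114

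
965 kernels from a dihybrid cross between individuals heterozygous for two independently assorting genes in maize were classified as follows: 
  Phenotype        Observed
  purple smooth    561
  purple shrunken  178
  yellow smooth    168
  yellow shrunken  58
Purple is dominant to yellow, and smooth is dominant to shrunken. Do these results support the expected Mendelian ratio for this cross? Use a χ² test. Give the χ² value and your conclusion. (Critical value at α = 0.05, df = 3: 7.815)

1.671; consistent

A dihybrid F₂ with independent assortment and complete dominance at both loci gives a 9:3:3:1 phenotypic ratio.
Expected counts for N = 965 under a 9:3:3:1 ratio (total parts = 16):
  purple smooth: 965 × 9/16 = 542.8125
  purple shrunken: 965 × 3/16 = 180.9375
  yellow smooth: 965 × 3/16 = 180.9375
  yellow shrunken: 965 × 1/16 = 60.3125
χ² = Σ (O − E)² / E
  purple smooth: (561 − 542.8125)² / 542.8125 = 0.6094
  purple shrunken: (178 − 180.9375)² / 180.9375 = 0.0477
  yellow smooth: (168 − 180.9375)² / 180.9375 = 0.9251
  yellow shrunken: (58 − 60.3125)² / 60.3125 = 0.0887
χ² = 0.6094 + 0.0477 + 0.9251 + 0.0887 = 1.6709 ≈ 1.671
Degrees of freedom = 4 − 1 = 3; critical value at α = 0.05 is 7.815.
Since 1.671 < 7.815, we fail to reject the null hypothesis — the data are consistent with the 9:3:3:1 ratio.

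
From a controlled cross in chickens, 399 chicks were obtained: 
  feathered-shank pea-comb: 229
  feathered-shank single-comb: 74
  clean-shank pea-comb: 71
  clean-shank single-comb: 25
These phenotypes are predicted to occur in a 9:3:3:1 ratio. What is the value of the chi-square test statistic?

Under the 9:3:3:1 hypothesis (Σ ratio = 16, N = 399):
  feathered-shank pea-comb: 399 × 9/16 = 224.4375
  feathered-shank single-comb: 399 × 3/16 = 74.8125
  clean-shank pea-comb: 399 × 3/16 = 74.8125
  clean-shank single-comb: 399 × 1/16 = 24.9375
χ² = Σ (O − E)² / E
  feathered-shank pea-comb: (229 − 224.4375)² / 224.4375 = 0.0927
  feathered-shank single-comb: (74 − 74.8125)² / 74.8125 = 0.0088
  clean-shank pea-comb: (71 − 74.8125)² / 74.8125 = 0.1943
  clean-shank single-comb: (25 − 24.9375)² / 24.9375 = 0.0002
χ² = 0.0927 + 0.0088 + 0.1943 + 0.0002 = 0.296

0.296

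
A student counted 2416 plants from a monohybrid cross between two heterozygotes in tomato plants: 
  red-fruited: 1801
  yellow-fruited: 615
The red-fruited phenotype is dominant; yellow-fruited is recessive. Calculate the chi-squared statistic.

For a monohybrid cross between heterozygotes with complete dominance, the expected phenotypic ratio is 3:1.
Expected counts for N = 2416 under a 3:1 ratio (total parts = 4):
  red-fruited: 2416 × 3/4 = 1812
  yellow-fruited: 2416 × 1/4 = 604
χ² = Σ (O − E)² / E
  red-fruited: (1801 − 1812)² / 1812 = 0.0668
  yellow-fruited: (615 − 604)² / 604 = 0.2003
χ² = 0.0668 + 0.2003 = 0.2671 ≈ 0.267

0.267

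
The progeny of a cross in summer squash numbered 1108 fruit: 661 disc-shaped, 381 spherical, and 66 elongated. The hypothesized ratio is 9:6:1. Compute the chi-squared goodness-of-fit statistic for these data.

5.304

Expected counts for N = 1108 under a 9:6:1 ratio (total parts = 16):
  disc-shaped: 1108 × 9/16 = 623.25
  spherical: 1108 × 6/16 = 415.5
  elongated: 1108 × 1/16 = 69.25
χ² = Σ (O − E)² / E
  disc-shaped: (661 − 623.25)² / 623.25 = 2.2865
  spherical: (381 − 415.5)² / 415.5 = 2.8646
  elongated: (66 − 69.25)² / 69.25 = 0.1525
χ² = 2.2865 + 2.8646 + 0.1525 = 5.3036 ≈ 5.304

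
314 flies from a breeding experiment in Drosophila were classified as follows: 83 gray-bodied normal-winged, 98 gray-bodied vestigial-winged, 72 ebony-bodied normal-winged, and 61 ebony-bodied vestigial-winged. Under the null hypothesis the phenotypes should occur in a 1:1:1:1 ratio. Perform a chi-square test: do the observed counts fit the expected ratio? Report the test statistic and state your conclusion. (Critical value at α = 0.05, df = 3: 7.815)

Under the 1:1:1:1 hypothesis (Σ ratio = 4, N = 314):
  gray-bodied normal-winged: 314 × 1/4 = 78.5
  gray-bodied vestigial-winged: 314 × 1/4 = 78.5
  ebony-bodied normal-winged: 314 × 1/4 = 78.5
  ebony-bodied vestigial-winged: 314 × 1/4 = 78.5
χ² = Σ (O − E)² / E
  gray-bodied normal-winged: (83 − 78.5)² / 78.5 = 0.2580
  gray-bodied vestigial-winged: (98 − 78.5)² / 78.5 = 4.8439
  ebony-bodied normal-winged: (72 − 78.5)² / 78.5 = 0.5382
  ebony-bodied vestigial-winged: (61 − 78.5)² / 78.5 = 3.9013
χ² = 0.2580 + 4.8439 + 0.5382 + 3.9013 = 9.5414 ≈ 9.541
Degrees of freedom = 4 − 1 = 3; critical value at α = 0.05 is 7.815.
Since 9.541 > 7.815, we reject the null hypothesis — the data do not fit the 1:1:1:1 ratio.

9.541; not consistent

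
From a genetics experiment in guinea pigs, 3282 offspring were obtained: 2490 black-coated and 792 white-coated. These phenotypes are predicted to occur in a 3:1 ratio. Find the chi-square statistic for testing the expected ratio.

Total ratio parts = 4. Expected numbers out of 3282:
  black-coated: 3282 × 3/4 = 2461.5
  white-coated: 3282 × 1/4 = 820.5
χ² = Σ (O − E)² / E
  black-coated: (2490 − 2461.5)² / 2461.5 = 0.3300
  white-coated: (792 − 820.5)² / 820.5 = 0.9899
χ² = 0.3300 + 0.9899 = 1.3199 ≈ 1.320

1.320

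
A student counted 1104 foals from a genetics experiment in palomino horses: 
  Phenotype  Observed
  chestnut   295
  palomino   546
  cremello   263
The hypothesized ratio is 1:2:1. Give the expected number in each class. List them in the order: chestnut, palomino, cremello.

The 1:2:1 ratio has 4 parts, so with N = 1104 the expected counts are:
  chestnut: 1104 × 1/4 = 276
  palomino: 1104 × 2/4 = 552
  cremello: 1104 × 1/4 = 276

276, 552, 276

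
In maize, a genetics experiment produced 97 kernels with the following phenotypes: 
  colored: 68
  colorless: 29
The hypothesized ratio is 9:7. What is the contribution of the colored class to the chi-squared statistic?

3.309

Expected counts for N = 97 under a 9:7 ratio (total parts = 16):
  colored: 97 × 9/16 = 54.5625
  colorless: 97 × 7/16 = 42.4375
Contribution of colored: (68 − 54.5625)² / 54.5625 = 3.3093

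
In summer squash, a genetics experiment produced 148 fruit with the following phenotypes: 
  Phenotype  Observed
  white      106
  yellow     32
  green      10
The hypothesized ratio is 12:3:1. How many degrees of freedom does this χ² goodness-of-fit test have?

A goodness-of-fit test with 3 phenotype classes has df = 3 − 1 = 2.

2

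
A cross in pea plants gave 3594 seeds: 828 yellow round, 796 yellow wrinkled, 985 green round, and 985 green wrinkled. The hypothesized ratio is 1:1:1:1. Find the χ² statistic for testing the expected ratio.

33.880

Under the 1:1:1:1 hypothesis (Σ ratio = 4, N = 3594):
  yellow round: 3594 × 1/4 = 898.5
  yellow wrinkled: 3594 × 1/4 = 898.5
  green round: 3594 × 1/4 = 898.5
  green wrinkled: 3594 × 1/4 = 898.5
χ² = Σ (O − E)² / E
  yellow round: (828 − 898.5)² / 898.5 = 5.5317
  yellow wrinkled: (796 − 898.5)² / 898.5 = 11.6931
  green round: (985 − 898.5)² / 898.5 = 8.3275
  green wrinkled: (985 − 898.5)² / 898.5 = 8.3275
χ² = 5.5317 + 11.6931 + 8.3275 + 8.3275 = 33.8798 ≈ 33.880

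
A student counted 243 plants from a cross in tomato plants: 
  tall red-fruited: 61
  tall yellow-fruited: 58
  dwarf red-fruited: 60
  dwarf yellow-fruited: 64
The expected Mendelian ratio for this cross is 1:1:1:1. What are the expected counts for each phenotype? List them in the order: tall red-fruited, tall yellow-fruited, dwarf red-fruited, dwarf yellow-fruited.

60.75, 60.75, 60.75, 60.75

The 1:1:1:1 ratio has 4 parts, so with N = 243 the expected counts are:
  tall red-fruited: 243 × 1/4 = 60.75
  tall yellow-fruited: 243 × 1/4 = 60.75
  dwarf red-fruited: 243 × 1/4 = 60.75
  dwarf yellow-fruited: 243 × 1/4 = 60.75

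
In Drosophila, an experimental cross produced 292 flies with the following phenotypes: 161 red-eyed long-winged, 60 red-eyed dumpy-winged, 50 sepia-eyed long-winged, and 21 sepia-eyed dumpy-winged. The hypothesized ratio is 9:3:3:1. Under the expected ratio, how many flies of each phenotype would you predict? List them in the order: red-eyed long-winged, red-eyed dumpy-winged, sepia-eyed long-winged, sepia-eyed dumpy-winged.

164.25, 54.75, 54.75, 18.25

The 9:3:3:1 ratio has 16 parts, so with N = 292 the expected counts are:
  red-eyed long-winged: 292 × 9/16 = 164.25
  red-eyed dumpy-winged: 292 × 3/16 = 54.75
  sepia-eyed long-winged: 292 × 3/16 = 54.75
  sepia-eyed dumpy-winged: 292 × 1/16 = 18.25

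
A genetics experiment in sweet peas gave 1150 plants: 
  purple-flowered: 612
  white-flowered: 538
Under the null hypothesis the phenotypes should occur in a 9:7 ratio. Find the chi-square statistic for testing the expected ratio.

4.298

Total ratio parts = 16. Expected numbers out of 1150:
  purple-flowered: 1150 × 9/16 = 646.875
  white-flowered: 1150 × 7/16 = 503.125
χ² = Σ (O − E)² / E
  purple-flowered: (612 − 646.875)² / 646.875 = 1.8802
  white-flowered: (538 − 503.125)² / 503.125 = 2.4174
χ² = 1.8802 + 2.4174 = 4.2976 ≈ 4.298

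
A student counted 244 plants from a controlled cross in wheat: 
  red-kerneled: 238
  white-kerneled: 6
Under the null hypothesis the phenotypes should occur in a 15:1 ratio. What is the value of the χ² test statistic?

5.985

Under the 15:1 hypothesis (Σ ratio = 16, N = 244):
  red-kerneled: 244 × 15/16 = 228.75
  white-kerneled: 244 × 1/16 = 15.25
χ² = Σ (O − E)² / E
  red-kerneled: (238 − 228.75)² / 228.75 = 0.3740
  white-kerneled: (6 − 15.25)² / 15.25 = 5.6107
χ² = 0.3740 + 5.6107 = 5.9847 ≈ 5.985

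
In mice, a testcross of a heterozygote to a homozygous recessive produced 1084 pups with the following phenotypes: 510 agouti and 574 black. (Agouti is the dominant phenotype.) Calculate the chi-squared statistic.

3.779

A testcross of a heterozygote (Aa × aa) gives a 1:1 phenotypic ratio.
The 1:1 ratio has 2 parts, so with N = 1084 the expected counts are:
  agouti: 1084 × 1/2 = 542
  black: 1084 × 1/2 = 542
χ² = Σ (O − E)² / E
  agouti: (510 − 542)² / 542 = 1.8893
  black: (574 − 542)² / 542 = 1.8893
χ² = 1.8893 + 1.8893 = 3.7786 ≈ 3.779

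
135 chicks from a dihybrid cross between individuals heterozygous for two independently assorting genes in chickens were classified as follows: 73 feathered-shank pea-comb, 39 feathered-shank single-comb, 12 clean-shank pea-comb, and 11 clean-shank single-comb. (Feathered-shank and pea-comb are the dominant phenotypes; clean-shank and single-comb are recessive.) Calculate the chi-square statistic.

A dihybrid F₂ with independent assortment and complete dominance at both loci gives a 9:3:3:1 phenotypic ratio.
Total ratio parts = 16. Expected numbers out of 135:
  feathered-shank pea-comb: 135 × 9/16 = 75.9375
  feathered-shank single-comb: 135 × 3/16 = 25.3125
  clean-shank pea-comb: 135 × 3/16 = 25.3125
  clean-shank single-comb: 135 × 1/16 = 8.4375
χ² = Σ (O − E)² / E
  feathered-shank pea-comb: (73 − 75.9375)² / 75.9375 = 0.1136
  feathered-shank single-comb: (39 − 25.3125)² / 25.3125 = 7.4014
  clean-shank pea-comb: (12 − 25.3125)² / 25.3125 = 7.0014
  clean-shank single-comb: (11 − 8.4375)² / 8.4375 = 0.7782
χ² = 0.1136 + 7.4014 + 7.0014 + 0.7782 = 15.2946 ≈ 15.295

15.295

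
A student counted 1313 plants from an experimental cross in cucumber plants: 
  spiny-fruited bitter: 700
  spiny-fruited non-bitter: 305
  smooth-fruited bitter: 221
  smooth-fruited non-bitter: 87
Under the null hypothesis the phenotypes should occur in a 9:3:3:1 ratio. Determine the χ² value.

18.937

The 9:3:3:1 ratio has 16 parts, so with N = 1313 the expected counts are:
  spiny-fruited bitter: 1313 × 9/16 = 738.5625
  spiny-fruited non-bitter: 1313 × 3/16 = 246.1875
  smooth-fruited bitter: 1313 × 3/16 = 246.1875
  smooth-fruited non-bitter: 1313 × 1/16 = 82.0625
χ² = Σ (O − E)² / E
  spiny-fruited bitter: (700 − 738.5625)² / 738.5625 = 2.0135
  spiny-fruited non-bitter: (305 − 246.1875)² / 246.1875 = 14.0499
  smooth-fruited bitter: (221 − 246.1875)² / 246.1875 = 2.5769
  smooth-fruited non-bitter: (87 − 82.0625)² / 82.0625 = 0.2971
χ² = 2.0135 + 14.0499 + 2.5769 + 0.2971 = 18.9374 ≈ 18.937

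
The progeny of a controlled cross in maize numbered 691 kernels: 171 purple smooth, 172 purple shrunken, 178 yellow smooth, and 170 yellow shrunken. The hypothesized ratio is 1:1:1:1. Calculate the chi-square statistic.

Total ratio parts = 4. Expected numbers out of 691:
  purple smooth: 691 × 1/4 = 172.75
  purple shrunken: 691 × 1/4 = 172.75
  yellow smooth: 691 × 1/4 = 172.75
  yellow shrunken: 691 × 1/4 = 172.75
χ² = Σ (O − E)² / E
  purple smooth: (171 − 172.75)² / 172.75 = 0.0177
  purple shrunken: (172 − 172.75)² / 172.75 = 0.0033
  yellow smooth: (178 − 172.75)² / 172.75 = 0.1596
  yellow shrunken: (170 − 172.75)² / 172.75 = 0.0438
χ² = 0.0177 + 0.0033 + 0.1596 + 0.0438 = 0.2244 ≈ 0.224

0.224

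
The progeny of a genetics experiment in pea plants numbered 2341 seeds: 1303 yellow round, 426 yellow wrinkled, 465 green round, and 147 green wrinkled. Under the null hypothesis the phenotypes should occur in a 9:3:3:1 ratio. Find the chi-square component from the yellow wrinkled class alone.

Under the 9:3:3:1 hypothesis (Σ ratio = 16, N = 2341):
  yellow round: 2341 × 9/16 = 1316.8125
  yellow wrinkled: 2341 × 3/16 = 438.9375
  green round: 2341 × 3/16 = 438.9375
  green wrinkled: 2341 × 1/16 = 146.3125
Contribution of yellow wrinkled: (426 − 438.9375)² / 438.9375 = 0.3813

0.381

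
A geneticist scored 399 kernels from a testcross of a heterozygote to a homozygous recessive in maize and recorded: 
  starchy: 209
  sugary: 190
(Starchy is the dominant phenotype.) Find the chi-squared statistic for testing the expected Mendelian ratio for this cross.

A testcross of a heterozygote (Aa × aa) gives a 1:1 phenotypic ratio.
Total ratio parts = 2. Expected numbers out of 399:
  starchy: 399 × 1/2 = 199.5
  sugary: 399 × 1/2 = 199.5
χ² = Σ (O − E)² / E
  starchy: (209 − 199.5)² / 199.5 = 0.4524
  sugary: (190 − 199.5)² / 199.5 = 0.4524
χ² = 0.4524 + 0.4524 = 0.9048 ≈ 0.905

0.905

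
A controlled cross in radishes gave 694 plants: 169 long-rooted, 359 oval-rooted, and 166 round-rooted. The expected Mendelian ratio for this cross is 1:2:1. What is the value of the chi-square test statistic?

0.856

Under the 1:2:1 hypothesis (Σ ratio = 4, N = 694):
  long-rooted: 694 × 1/4 = 173.5
  oval-rooted: 694 × 2/4 = 347
  round-rooted: 694 × 1/4 = 173.5
χ² = Σ (O − E)² / E
  long-rooted: (169 − 173.5)² / 173.5 = 0.1167
  oval-rooted: (359 − 347)² / 347 = 0.4150
  round-rooted: (166 − 173.5)² / 173.5 = 0.3242
χ² = 0.1167 + 0.4150 + 0.3242 = 0.8559 ≈ 0.856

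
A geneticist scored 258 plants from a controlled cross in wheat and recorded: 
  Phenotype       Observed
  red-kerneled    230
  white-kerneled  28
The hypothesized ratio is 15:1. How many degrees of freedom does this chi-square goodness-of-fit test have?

A goodness-of-fit test with 2 phenotype classes has df = 2 − 1 = 1.

1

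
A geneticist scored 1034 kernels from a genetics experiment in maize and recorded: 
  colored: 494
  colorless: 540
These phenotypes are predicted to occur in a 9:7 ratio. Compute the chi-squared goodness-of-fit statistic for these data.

30.174

Expected counts for N = 1034 under a 9:7 ratio (total parts = 16):
  colored: 1034 × 9/16 = 581.625
  colorless: 1034 × 7/16 = 452.375
χ² = Σ (O − E)² / E
  colored: (494 − 581.625)² / 581.625 = 13.2012
  colorless: (540 − 452.375)² / 452.375 = 16.9730
χ² = 13.2012 + 16.9730 = 30.1742 ≈ 30.174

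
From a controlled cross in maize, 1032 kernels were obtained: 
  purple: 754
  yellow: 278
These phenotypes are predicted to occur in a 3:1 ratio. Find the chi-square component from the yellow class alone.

1.550

Total ratio parts = 4. Expected numbers out of 1032:
  purple: 1032 × 3/4 = 774
  yellow: 1032 × 1/4 = 258
Contribution of yellow: (278 − 258)² / 258 = 1.5504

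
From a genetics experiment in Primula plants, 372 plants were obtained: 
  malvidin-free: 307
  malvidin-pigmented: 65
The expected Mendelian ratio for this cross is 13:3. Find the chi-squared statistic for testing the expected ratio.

0.398

The 13:3 ratio has 16 parts, so with N = 372 the expected counts are:
  malvidin-free: 372 × 13/16 = 302.25
  malvidin-pigmented: 372 × 3/16 = 69.75
χ² = Σ (O − E)² / E
  malvidin-free: (307 − 302.25)² / 302.25 = 0.0746
  malvidin-pigmented: (65 − 69.75)² / 69.75 = 0.3235
χ² = 0.0746 + 0.3235 = 0.3981 ≈ 0.398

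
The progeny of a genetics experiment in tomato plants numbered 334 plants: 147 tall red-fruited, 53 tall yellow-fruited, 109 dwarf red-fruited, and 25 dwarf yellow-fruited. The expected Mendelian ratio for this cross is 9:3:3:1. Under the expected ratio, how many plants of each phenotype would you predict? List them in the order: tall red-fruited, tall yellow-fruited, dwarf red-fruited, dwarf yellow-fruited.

187.875, 62.625, 62.625, 20.875

Under the 9:3:3:1 hypothesis (Σ ratio = 16, N = 334):
  tall red-fruited: 334 × 9/16 = 187.875
  tall yellow-fruited: 334 × 3/16 = 62.625
  dwarf red-fruited: 334 × 3/16 = 62.625
  dwarf yellow-fruited: 334 × 1/16 = 20.875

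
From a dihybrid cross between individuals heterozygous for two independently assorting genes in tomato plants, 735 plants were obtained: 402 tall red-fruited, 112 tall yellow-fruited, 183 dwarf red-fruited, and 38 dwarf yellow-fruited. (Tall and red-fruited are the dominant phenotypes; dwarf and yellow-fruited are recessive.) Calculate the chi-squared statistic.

21.339

A dihybrid F₂ with independent assortment and complete dominance at both loci gives a 9:3:3:1 phenotypic ratio.
Expected counts for N = 735 under a 9:3:3:1 ratio (total parts = 16):
  tall red-fruited: 735 × 9/16 = 413.4375
  tall yellow-fruited: 735 × 3/16 = 137.8125
  dwarf red-fruited: 735 × 3/16 = 137.8125
  dwarf yellow-fruited: 735 × 1/16 = 45.9375
χ² = Σ (O − E)² / E
  tall red-fruited: (402 − 413.4375)² / 413.4375 = 0.3164
  tall yellow-fruited: (112 − 137.8125)² / 137.8125 = 4.8347
  dwarf red-fruited: (183 − 137.8125)² / 137.8125 = 14.8166
  dwarf yellow-fruited: (38 − 45.9375)² / 45.9375 = 1.3715
χ² = 0.3164 + 4.8347 + 14.8166 + 1.3715 = 21.3392 ≈ 21.339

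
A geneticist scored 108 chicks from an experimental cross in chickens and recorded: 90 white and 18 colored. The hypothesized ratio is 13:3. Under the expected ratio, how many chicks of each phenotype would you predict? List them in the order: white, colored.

Total ratio parts = 16. Expected numbers out of 108:
  white: 108 × 13/16 = 87.75
  colored: 108 × 3/16 = 20.25

87.75, 20.25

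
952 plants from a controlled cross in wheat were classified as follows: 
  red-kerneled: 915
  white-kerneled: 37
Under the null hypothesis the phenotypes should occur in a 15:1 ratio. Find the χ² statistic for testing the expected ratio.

Total ratio parts = 16. Expected numbers out of 952:
  red-kerneled: 952 × 15/16 = 892.5
  white-kerneled: 952 × 1/16 = 59.5
χ² = Σ (O − E)² / E
  red-kerneled: (915 − 892.5)² / 892.5 = 0.5672
  white-kerneled: (37 − 59.5)² / 59.5 = 8.5084
χ² = 0.5672 + 8.5084 = 9.0756 ≈ 9.076

9.076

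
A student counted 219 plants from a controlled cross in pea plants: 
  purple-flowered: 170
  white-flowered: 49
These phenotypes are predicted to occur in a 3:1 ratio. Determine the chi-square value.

Total ratio parts = 4. Expected numbers out of 219:
  purple-flowered: 219 × 3/4 = 164.25
  white-flowered: 219 × 1/4 = 54.75
χ² = Σ (O − E)² / E
  purple-flowered: (170 − 164.25)² / 164.25 = 0.2013
  white-flowered: (49 − 54.75)² / 54.75 = 0.6039
χ² = 0.2013 + 0.6039 = 0.8052 ≈ 0.805

0.805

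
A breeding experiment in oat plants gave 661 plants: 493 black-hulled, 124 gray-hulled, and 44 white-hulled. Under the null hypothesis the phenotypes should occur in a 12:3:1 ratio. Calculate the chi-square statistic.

Expected counts for N = 661 under a 12:3:1 ratio (total parts = 16):
  black-hulled: 661 × 12/16 = 495.75
  gray-hulled: 661 × 3/16 = 123.9375
  white-hulled: 661 × 1/16 = 41.3125
χ² = Σ (O − E)² / E
  black-hulled: (493 − 495.75)² / 495.75 = 0.0153
  gray-hulled: (124 − 123.9375)² / 123.9375 = 0.0000
  white-hulled: (44 − 41.3125)² / 41.3125 = 0.1748
χ² = 0.0153 + 0.0000 + 0.1748 = 0.1901 ≈ 0.190

0.190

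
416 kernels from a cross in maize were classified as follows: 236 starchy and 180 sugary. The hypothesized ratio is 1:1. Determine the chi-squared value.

Under the 1:1 hypothesis (Σ ratio = 2, N = 416):
  starchy: 416 × 1/2 = 208
  sugary: 416 × 1/2 = 208
χ² = Σ (O − E)² / E
  starchy: (236 − 208)² / 208 = 3.7692
  sugary: (180 − 208)² / 208 = 3.7692
χ² = 3.7692 + 3.7692 = 7.5384 ≈ 7.538

7.538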